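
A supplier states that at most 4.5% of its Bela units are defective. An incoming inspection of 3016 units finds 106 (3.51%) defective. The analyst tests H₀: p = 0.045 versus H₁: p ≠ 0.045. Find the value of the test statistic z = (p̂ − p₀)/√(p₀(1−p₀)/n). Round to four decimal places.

p̂ = 106/3016 = 0.0351459.
SE = √(p₀(1−p₀)/n) = √(0.042975/3016) = 0.0037748.
z = (0.0351459 − 0.045)/0.0037748 = -0.0098541/0.0037748 = -2.6105.
Two-sided p-value ≈ 2·Φ(−2.611) = 0.0090.

z = -2.6105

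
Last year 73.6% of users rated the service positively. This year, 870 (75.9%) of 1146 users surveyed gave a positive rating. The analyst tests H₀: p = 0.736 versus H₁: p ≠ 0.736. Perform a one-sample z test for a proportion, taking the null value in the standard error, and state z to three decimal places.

p̂ = 870/1146 ≈ 0.75916.
Standard error under H₀: √(0.736×0.264/1146) = 0.01302.
z = (0.75916 − 0.736)/0.01302 = 0.02316/0.01302 = 1.779.

z = 1.779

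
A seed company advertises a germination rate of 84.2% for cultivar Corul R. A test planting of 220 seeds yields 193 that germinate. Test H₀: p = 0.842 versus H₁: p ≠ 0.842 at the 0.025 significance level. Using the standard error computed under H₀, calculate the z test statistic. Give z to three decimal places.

z = 1.434

p̂ = 193/220 = 0.87727.
Standard error under H₀: √(0.842×0.158/220) = 0.02459.
z = (0.87727 − 0.842)/0.02459 = 0.03527/0.02459 = 1.434.
Two-sided p-value ≈ 2·Φ(−1.434) = 0.1515; since p > α = 0.025, fail to reject H₀.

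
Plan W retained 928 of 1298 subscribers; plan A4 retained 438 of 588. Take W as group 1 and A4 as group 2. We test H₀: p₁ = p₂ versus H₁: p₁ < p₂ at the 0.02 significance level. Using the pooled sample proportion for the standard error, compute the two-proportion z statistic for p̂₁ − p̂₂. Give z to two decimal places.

z = -1.35

p̂₁ = 928/1298 ≈ 0.7149, p̂₂ = 438/588 ≈ 0.7449.
Pooled p̂ = (928+438)/(1298+588) = 1366/1886 = 0.7243.
SE = √(p̂(1−p̂)(1/n₁+1/n₂)) = √(0.7243·0.2757·0.0024711) = √(0.00049347) = 0.0222.
z = (0.7149 − 0.7449)/0.0222 = -0.0300/0.0222 = -1.35.
p-value = P(Z < -1.348) ≈ 0.0888, so at α = 0.02 we fail to reject H₀.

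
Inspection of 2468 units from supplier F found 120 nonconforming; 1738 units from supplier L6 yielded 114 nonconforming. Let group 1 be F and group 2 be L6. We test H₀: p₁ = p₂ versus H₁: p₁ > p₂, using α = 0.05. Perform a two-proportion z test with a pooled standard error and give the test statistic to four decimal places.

z = -2.3643

p̂₁ = 120/2468 = 0.048622, p̂₂ = 114/1738 = 0.065593.
Pooled p̂ = (120+114)/(2468+1738) = 234/4206 = 0.055635.
SE = √(p̂(1−p̂)(1/n₁+1/n₂)) = √(0.055635·0.944365·0.00098056) = √(5.15182e-05) = 0.007178.
z = (0.048622 − 0.065593)/0.007178 = -0.016971/0.007178 = -2.3643.
p-value = P(Z > -2.364) ≈ 0.9910, so at α = 0.05 we fail to reject H₀.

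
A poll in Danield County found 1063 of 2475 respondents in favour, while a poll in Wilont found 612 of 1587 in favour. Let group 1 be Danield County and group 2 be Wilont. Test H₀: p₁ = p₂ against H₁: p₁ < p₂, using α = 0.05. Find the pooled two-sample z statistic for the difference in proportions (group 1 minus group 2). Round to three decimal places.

p̂₁ = 1063/2475 = 0.42949, p̂₂ = 612/1587 = 0.38563.
Pooled p̂ = (1063+612)/(2475+1587) = 1675/4062 = 0.41236.
SE = √(0.242319 × 0.00103416) = 0.01583.
z = (0.42949 − 0.38563)/0.01583 = 0.04386/0.01583 = 2.771.
p-value = P(Z < 2.771) ≈ 0.9972. With α = 0.05, fail to reject H₀.

z = 2.771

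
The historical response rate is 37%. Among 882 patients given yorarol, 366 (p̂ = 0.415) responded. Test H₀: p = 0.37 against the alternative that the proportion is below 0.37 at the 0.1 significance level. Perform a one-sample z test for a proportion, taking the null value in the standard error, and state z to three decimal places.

z = 2.766

p̂ = 366/882 ≈ 0.41497.
Under H₀, SE = √(0.37·0.63/882) = √(0.000264286) = 0.01626.
z = (0.41497 − 0.37)/0.01626 = 0.04497/0.01626 = 2.766.
p-value = P(Z < 2.766) ≈ 0.9972. With α = 0.1, fail to reject H₀.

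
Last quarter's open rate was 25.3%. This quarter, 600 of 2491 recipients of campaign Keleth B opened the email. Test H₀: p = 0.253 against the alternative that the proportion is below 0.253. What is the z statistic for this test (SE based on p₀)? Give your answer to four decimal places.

z = -1.3929

p̂ = 600/2491 ≈ 0.2408671.
Standard error under H₀: √(0.253×0.747/2491) = 0.0087103.
z = (0.2408671 − 0.253)/0.0087103 = -0.0121329/0.0087103 = -1.3929.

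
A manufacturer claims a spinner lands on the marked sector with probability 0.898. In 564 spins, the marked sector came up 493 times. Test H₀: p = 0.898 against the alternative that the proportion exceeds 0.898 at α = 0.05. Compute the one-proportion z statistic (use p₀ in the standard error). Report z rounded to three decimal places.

p̂ = 493/564 ≈ 0.874113.
Under H₀, SE = √(0.898·0.102/564) = √(0.000162404) = 0.012744.
z = (0.874113 − 0.898)/0.012744 = -0.023887/0.012744 = -1.874.
p-value = P(Z > -1.874) ≈ 0.9696, so at α = 0.05 we fail to reject H₀.

z = -1.874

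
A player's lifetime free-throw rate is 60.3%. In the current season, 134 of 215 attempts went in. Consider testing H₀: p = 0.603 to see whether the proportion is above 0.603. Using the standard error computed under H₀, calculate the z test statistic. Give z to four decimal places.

p̂ = 134/215 ≈ 0.623256.
Standard error under H₀: √(0.603×0.397/215) = 0.033368.
z = (0.623256 − 0.603)/0.033368 = 0.020256/0.033368 = 0.6070.

z = 0.6070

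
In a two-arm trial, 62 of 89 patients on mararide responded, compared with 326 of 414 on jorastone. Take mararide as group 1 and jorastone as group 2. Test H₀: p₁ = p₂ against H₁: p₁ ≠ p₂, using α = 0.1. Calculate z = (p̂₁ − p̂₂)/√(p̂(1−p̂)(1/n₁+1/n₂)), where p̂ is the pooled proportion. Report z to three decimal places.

p̂₁ = 62/89 ≈ 0.69663, p̂₂ = 326/414 ≈ 0.78744.
Pooled p̂ = (62+326)/(89+414) = 388/503 = 0.77137.
SE = √(0.176357 × 0.0136514) = 0.04907.
z = (0.69663 − 0.78744)/0.04907 = -0.09081/0.04907 = -1.851.
p-value = 2·P(Z > 1.851) ≈ 0.0642; since p < α = 0.1, reject H₀.

z = -1.851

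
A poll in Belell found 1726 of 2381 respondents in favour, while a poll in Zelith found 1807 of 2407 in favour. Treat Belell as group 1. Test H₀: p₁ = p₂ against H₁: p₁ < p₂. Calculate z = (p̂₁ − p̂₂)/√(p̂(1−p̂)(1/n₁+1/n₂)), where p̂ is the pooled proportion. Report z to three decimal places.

z = -2.031

p̂₁ = 1726/2381 ≈ 0.72491, p̂₂ = 1807/2407 ≈ 0.75073.
Pooled p̂ = (1726+1807)/(2381+2407) = 3533/4788 = 0.73789.
SE = √(0.19341 × 0.000835447) = 0.01271.
z = (0.72491 − 0.75073)/0.01271 = -0.02582/0.01271 = -2.031.
p-value = P(Z < -2.031) ≈ 0.0211.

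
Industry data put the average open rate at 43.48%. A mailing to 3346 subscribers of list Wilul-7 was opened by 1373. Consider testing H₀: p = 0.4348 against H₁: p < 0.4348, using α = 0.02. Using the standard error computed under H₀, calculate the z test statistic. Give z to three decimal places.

p̂ = 1373/3346 ≈ 0.41034.
Under H₀, SE = √(0.4348·0.5652/3346) = √(7.34456e-05) = 0.00857.
z = (0.41034 − 0.4348)/0.00857 = -0.02446/0.00857 = -2.854.
p-value = P(Z < -2.854) ≈ 0.0022. With α = 0.02, reject H₀.

z = -2.854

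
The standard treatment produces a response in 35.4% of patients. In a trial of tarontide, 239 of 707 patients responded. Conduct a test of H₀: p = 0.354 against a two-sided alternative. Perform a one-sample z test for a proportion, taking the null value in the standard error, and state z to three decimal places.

z = -0.887

p̂ = 239/707 ≈ 0.33805.
Under H₀, SE = √(0.354·0.646/707) = √(0.000323457) = 0.01798.
z = (0.33805 − 0.354)/0.01798 = -0.01595/0.01798 = -0.887.
Two-sided p-value ≈ 2·Φ(−0.887) = 0.3751.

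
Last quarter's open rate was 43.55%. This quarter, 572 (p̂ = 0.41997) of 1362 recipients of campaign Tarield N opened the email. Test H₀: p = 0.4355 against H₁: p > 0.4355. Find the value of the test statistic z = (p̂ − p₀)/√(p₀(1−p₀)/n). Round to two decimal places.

p̂ = 572/1362 = 0.4200.
Under H₀, SE = √(0.4355·0.5645/1362) = √(0.000180499) = 0.0134.
z = (0.4200 − 0.4355)/0.0134 = -0.0155/0.0134 = -1.16.
p-value = P(Z > -1.156) ≈ 0.8761.

z = -1.16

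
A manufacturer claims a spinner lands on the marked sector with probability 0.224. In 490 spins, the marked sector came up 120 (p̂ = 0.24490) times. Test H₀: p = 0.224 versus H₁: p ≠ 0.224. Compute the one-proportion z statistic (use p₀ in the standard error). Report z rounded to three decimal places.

p̂ = 120/490 ≈ 0.24490.
Under H₀, SE = √(0.224·0.776/490) = √(0.000354743) = 0.01883.
z = (0.24490 − 0.224)/0.01883 = 0.02090/0.01883 = 1.110.
p-value = 2·P(Z > 1.110) ≈ 0.2672.

z = 1.110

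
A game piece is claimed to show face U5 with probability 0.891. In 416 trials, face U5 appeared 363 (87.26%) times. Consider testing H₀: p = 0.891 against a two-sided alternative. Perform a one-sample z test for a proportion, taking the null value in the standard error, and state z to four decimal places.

z = -1.2045

p̂ = 363/416 = 0.872596.
SE = √(p₀(1−p₀)/n) = √(0.097119/416) = 0.015279.
z = (0.872596 − 0.891)/0.015279 = -0.018404/0.015279 = -1.2045.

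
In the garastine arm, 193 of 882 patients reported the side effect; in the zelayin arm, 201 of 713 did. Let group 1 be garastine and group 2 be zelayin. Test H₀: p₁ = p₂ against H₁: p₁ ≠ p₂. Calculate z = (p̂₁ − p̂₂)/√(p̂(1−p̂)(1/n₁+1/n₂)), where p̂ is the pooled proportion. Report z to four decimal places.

p̂₁ = 193/882 ≈ 0.218821, p̂₂ = 201/713 ≈ 0.281907.
Pooled p̂ = (193+201)/(882+713) = 394/1595 = 0.247022.
SE = √(p̂(1−p̂)(1/n₁+1/n₂)) = √(0.247022·0.752978·0.00253631) = √(0.000471759) = 0.021720.
z = (0.218821 − 0.281907)/0.021720 = -0.063086/0.021720 = -2.9045.

z = -2.9045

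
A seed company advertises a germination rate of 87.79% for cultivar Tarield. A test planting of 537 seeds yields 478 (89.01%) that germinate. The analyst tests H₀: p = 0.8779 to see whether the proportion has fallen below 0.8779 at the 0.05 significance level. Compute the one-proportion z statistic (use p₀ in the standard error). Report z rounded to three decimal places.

z = 0.866

p̂ = 478/537 = 0.89013.
SE = √(p₀(1−p₀)/n) = √(0.10719/537) = 0.01413.
z = (0.89013 − 0.8779)/0.01413 = 0.01223/0.01413 = 0.866.
p-value = P(Z < 0.866) ≈ 0.8067, so at α = 0.05 we fail to reject H₀.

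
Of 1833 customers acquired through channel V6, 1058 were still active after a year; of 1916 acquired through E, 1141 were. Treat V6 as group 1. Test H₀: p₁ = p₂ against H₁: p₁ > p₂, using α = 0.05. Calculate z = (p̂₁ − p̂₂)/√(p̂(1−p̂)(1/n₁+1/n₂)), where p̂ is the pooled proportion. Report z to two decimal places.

z = -1.14

p̂₁ = 1058/1833 = 0.5772, p̂₂ = 1141/1916 = 0.5955.
Pooled p̂ = (1058+1141)/(1833+1916) = 2199/3749 = 0.5866.
SE = √(p̂(1−p̂)(1/n₁+1/n₂)) = √(0.5866·0.4134·0.00106747) = √(0.000258871) = 0.0161.
z = (0.5772 − 0.5955)/0.0161 = -0.0183/0.0161 = -1.14.
p-value = P(Z > -1.138) ≈ 0.8725; since p > α = 0.05, fail to reject H₀.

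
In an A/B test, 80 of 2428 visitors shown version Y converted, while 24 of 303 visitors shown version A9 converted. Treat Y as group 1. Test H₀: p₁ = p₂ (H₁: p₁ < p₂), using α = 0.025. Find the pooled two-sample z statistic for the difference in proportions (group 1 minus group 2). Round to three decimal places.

z = -3.967

p̂₁ = 80/2428 = 0.03295, p̂₂ = 24/303 = 0.07921.
Pooled p̂ = (80+24)/(2428+303) = 104/2731 = 0.03808.
SE = √(0.0366311 × 0.00371219) = 0.01166.
z = (0.03295 − 0.07921)/0.01166 = -0.04626/0.01166 = -3.967.
p-value = P(Z < -3.967) ≈ 0.0000. With α = 0.025, reject H₀.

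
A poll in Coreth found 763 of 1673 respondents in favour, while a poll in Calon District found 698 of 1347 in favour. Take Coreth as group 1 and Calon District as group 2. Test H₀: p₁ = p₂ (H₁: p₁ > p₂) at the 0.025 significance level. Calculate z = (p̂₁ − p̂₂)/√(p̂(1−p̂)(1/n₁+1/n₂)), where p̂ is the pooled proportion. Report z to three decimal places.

z = -3.396

p̂₁ = 763/1673 ≈ 0.45607, p̂₂ = 698/1347 ≈ 0.51819.
Pooled p̂ = (763+698)/(1673+1347) = 1461/3020 = 0.48377.
SE = √(p̂(1−p̂)(1/n₁+1/n₂)) = √(0.48377·0.51623·0.00134012) = √(0.000334677) = 0.01829.
z = (0.45607 − 0.51819)/0.01829 = -0.06212/0.01829 = -3.396.
p-value = P(Z > -3.396) ≈ 0.9997, so at α = 0.025 we fail to reject H₀.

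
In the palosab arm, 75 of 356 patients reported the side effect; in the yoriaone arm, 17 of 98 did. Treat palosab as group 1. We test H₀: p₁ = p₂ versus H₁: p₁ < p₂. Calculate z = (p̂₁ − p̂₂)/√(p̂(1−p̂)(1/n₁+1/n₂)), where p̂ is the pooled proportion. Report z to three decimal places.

z = 0.811

p̂₁ = 75/356 ≈ 0.21067, p̂₂ = 17/98 ≈ 0.17347.
Pooled p̂ = (75+17)/(356+98) = 92/454 = 0.20264.
SE = √(0.161579 × 0.0130131) = 0.04585.
z = (0.21067 − 0.17347)/0.04585 = 0.03720/0.04585 = 0.811.
p-value = P(Z < 0.811) ≈ 0.7914.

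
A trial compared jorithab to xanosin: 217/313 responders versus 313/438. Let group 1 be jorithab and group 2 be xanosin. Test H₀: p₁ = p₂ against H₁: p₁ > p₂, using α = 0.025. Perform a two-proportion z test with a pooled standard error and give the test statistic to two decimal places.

p̂₁ = 217/313 ≈ 0.6933, p̂₂ = 313/438 ≈ 0.7146.
Pooled p̂ = (217+313)/(313+438) = 530/751 = 0.7057.
SE = √(p̂(1−p̂)(1/n₁+1/n₂)) = √(0.7057·0.2943·0.00547799) = √(0.00113765) = 0.0337.
z = (0.6933 − 0.7146)/0.0337 = -0.0213/0.0337 = -0.63.
p-value = P(Z > -0.632) ≈ 0.7363. With α = 0.025, fail to reject H₀.

z = -0.63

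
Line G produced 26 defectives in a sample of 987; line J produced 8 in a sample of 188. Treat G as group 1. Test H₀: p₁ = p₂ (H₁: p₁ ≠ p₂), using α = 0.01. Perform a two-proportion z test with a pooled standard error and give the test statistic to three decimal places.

z = -1.215

p̂₁ = 26/987 = 0.02634, p̂₂ = 8/188 = 0.04255.
Pooled p̂ = (26+8)/(987+188) = 34/1175 = 0.02894.
SE = √(p̂(1−p̂)(1/n₁+1/n₂)) = √(0.02894·0.97106·0.00633232) = √(0.000177931) = 0.01334.
z = (0.02634 − 0.04255)/0.01334 = -0.01621/0.01334 = -1.215.
p-value = 2·P(Z > 1.215) ≈ 0.2243; since p > α = 0.01, fail to reject H₀.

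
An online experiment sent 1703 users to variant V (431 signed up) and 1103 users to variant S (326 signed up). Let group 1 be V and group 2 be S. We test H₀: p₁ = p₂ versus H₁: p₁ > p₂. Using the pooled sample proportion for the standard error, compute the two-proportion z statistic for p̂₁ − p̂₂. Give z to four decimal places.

p̂₁ = 431/1703 ≈ 0.253083, p̂₂ = 326/1103 ≈ 0.295558.
Pooled p̂ = (431+326)/(1703+1103) = 757/2806 = 0.269779.
SE = √(p̂(1−p̂)(1/n₁+1/n₂)) = √(0.269779·0.730221·0.00149382) = √(0.00029428) = 0.017155.
z = (0.253083 − 0.295558)/0.017155 = -0.042475/0.017155 = -2.4760.
p-value = P(Z > -2.476) ≈ 0.9934.

z = -2.4760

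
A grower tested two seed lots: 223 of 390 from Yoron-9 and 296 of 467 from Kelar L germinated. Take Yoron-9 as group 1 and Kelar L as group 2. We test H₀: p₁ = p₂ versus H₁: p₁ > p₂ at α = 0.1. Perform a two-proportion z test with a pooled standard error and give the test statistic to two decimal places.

p̂₁ = 223/390 = 0.5718, p̂₂ = 296/467 = 0.6338.
Pooled p̂ = (223+296)/(390+467) = 519/857 = 0.6056.
SE = √(p̂(1−p̂)(1/n₁+1/n₂)) = √(0.6056·0.3944·0.00470543) = √(0.00112388) = 0.0335.
z = (0.5718 − 0.6338)/0.0335 = -0.0620/0.0335 = -1.85.
p-value = P(Z > -1.851) ≈ 0.9679; since p > α = 0.1, fail to reject H₀.

z = -1.85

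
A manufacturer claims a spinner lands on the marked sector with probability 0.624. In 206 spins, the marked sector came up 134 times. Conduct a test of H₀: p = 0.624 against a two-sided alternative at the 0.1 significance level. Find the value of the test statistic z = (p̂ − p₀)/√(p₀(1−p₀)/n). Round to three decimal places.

z = 0.785

p̂ = 134/206 ≈ 0.65049.
Under H₀, SE = √(0.624·0.376/206) = √(0.00113895) = 0.03375.
z = (0.65049 − 0.624)/0.03375 = 0.02649/0.03375 = 0.785.
Two-sided p-value ≈ 2·Φ(−0.785) = 0.4326. With α = 0.1, fail to reject H₀.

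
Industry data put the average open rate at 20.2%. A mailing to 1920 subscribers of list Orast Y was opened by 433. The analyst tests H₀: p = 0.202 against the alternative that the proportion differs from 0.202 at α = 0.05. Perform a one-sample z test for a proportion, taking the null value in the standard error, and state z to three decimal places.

p̂ = 433/1920 = 0.225521.
Standard error under H₀: √(0.202×0.798/1920) = 0.009163.
z = (0.225521 − 0.202)/0.009163 = 0.023521/0.009163 = 2.567.
Two-sided p-value ≈ 2·Φ(−2.567) = 0.0103. With α = 0.05, reject H₀.

z = 2.567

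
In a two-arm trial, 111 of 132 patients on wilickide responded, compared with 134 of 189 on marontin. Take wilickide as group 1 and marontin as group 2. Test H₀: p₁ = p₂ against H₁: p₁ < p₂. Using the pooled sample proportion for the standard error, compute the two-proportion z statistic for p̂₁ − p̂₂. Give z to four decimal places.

p̂₁ = 111/132 = 0.840909, p̂₂ = 134/189 = 0.708995.
Pooled p̂ = (111+134)/(132+189) = 245/321 = 0.763240.
SE = √(p̂(1−p̂)(1/n₁+1/n₂)) = √(0.763240·0.236760·0.0128668) = √(0.00232509) = 0.048219.
z = (0.840909 − 0.708995)/0.048219 = 0.131914/0.048219 = 2.7357.
p-value = P(Z < 2.736) ≈ 0.9969.

z = 2.7357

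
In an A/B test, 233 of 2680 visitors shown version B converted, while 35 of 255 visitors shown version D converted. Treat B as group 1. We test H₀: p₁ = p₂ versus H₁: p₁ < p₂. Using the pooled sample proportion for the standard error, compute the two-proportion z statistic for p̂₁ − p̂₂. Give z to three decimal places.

z = -2.665

p̂₁ = 233/2680 ≈ 0.08694, p̂₂ = 35/255 ≈ 0.13725.
Pooled p̂ = (233+35)/(2680+255) = 268/2935 = 0.09131.
SE = √(p̂(1−p̂)(1/n₁+1/n₂)) = √(0.09131·0.90869·0.0042947) = √(0.000356348) = 0.01888.
z = (0.08694 − 0.13725)/0.01888 = -0.05031/0.01888 = -2.665.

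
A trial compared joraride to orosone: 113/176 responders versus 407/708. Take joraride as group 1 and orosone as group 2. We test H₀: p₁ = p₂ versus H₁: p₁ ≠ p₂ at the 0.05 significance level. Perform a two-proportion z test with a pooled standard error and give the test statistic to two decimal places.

z = 1.62

p̂₁ = 113/176 = 0.6420, p̂₂ = 407/708 = 0.5749.
Pooled p̂ = (113+407)/(176+708) = 520/884 = 0.5882.
SE = √(p̂(1−p̂)(1/n₁+1/n₂)) = √(0.5882·0.4118·0.00709425) = √(0.00171833) = 0.0415.
z = (0.6420 − 0.5749)/0.0415 = 0.0671/0.0415 = 1.62.
p-value = 2·P(Z > 1.621) ≈ 0.1051, so at α = 0.05 we fail to reject H₀.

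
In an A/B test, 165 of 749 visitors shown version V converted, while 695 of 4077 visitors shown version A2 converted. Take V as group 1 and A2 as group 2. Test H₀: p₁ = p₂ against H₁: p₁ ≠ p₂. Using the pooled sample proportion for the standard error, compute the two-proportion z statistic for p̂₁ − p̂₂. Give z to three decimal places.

z = 3.275

p̂₁ = 165/749 = 0.22029, p̂₂ = 695/4077 = 0.17047.
Pooled p̂ = (165+695)/(749+4077) = 860/4826 = 0.17820.
SE = √(p̂(1−p̂)(1/n₁+1/n₂)) = √(0.17820·0.82180·0.00158039) = √(0.000231442) = 0.01521.
z = (0.22029 − 0.17047)/0.01521 = 0.04982/0.01521 = 3.275.
Two-sided p-value ≈ 2·Φ(−3.275) = 0.0011.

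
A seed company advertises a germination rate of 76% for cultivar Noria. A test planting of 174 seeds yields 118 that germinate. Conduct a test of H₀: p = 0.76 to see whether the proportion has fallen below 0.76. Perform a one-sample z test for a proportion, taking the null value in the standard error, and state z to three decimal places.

p̂ = 118/174 = 0.678161.
SE = √(p₀(1−p₀)/n) = √(0.1824/174) = 0.032377.
z = (0.678161 − 0.76)/0.032377 = -0.081839/0.032377 = -2.528.

z = -2.528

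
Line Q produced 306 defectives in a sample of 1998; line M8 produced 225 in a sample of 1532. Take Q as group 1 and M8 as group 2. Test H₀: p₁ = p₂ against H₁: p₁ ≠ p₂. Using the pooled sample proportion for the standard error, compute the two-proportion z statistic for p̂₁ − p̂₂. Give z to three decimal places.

p̂₁ = 306/1998 = 0.153153, p̂₂ = 225/1532 = 0.146867.
Pooled p̂ = (306+225)/(1998+1532) = 531/3530 = 0.150425.
SE = √(p̂(1−p̂)(1/n₁+1/n₂)) = √(0.150425·0.849575·0.00115324) = √(0.000147381) = 0.012140.
z = (0.153153 − 0.146867)/0.012140 = 0.006286/0.012140 = 0.518.
p-value = 2·P(Z > 0.518) ≈ 0.6046.

z = 0.518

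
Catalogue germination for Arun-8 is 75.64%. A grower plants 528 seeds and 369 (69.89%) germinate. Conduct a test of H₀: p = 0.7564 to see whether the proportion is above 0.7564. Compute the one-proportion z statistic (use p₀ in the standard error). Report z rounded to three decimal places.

p̂ = 369/528 ≈ 0.69886.
Standard error under H₀: √(0.7564×0.2436/528) = 0.01868.
z = (0.69886 − 0.7564)/0.01868 = -0.05754/0.01868 = -3.080.
p-value = P(Z > -3.080) ≈ 0.9990.

z = -3.080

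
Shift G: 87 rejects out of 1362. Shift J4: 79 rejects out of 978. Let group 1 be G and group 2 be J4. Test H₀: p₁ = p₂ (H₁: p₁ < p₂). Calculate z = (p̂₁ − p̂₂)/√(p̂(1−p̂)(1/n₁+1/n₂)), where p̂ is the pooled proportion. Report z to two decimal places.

z = -1.57

p̂₁ = 87/1362 = 0.06388, p̂₂ = 79/978 = 0.08078.
Pooled p̂ = (87+79)/(1362+978) = 166/2340 = 0.07094.
SE = √(p̂(1−p̂)(1/n₁+1/n₂)) = √(0.07094·0.92906·0.00175671) = √(0.000115781) = 0.01076.
z = (0.06388 − 0.08078)/0.01076 = -0.01690/0.01076 = -1.57.
p-value = P(Z < -1.571) ≈ 0.0581.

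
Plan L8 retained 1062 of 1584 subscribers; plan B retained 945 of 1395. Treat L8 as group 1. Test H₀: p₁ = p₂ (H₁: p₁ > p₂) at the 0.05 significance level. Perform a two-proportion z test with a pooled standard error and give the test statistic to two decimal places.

p̂₁ = 1062/1584 = 0.6705, p̂₂ = 945/1395 = 0.6774.
Pooled p̂ = (1062+945)/(1584+1395) = 2007/2979 = 0.6737.
SE = √(p̂(1−p̂)(1/n₁+1/n₂)) = √(0.6737·0.3263·0.00134816) = √(0.000296356) = 0.0172.
z = (0.6705 − 0.6774)/0.0172 = -0.0069/0.0172 = -0.40.
p-value = P(Z > -0.405) ≈ 0.6571. With α = 0.05, fail to reject H₀.

z = -0.40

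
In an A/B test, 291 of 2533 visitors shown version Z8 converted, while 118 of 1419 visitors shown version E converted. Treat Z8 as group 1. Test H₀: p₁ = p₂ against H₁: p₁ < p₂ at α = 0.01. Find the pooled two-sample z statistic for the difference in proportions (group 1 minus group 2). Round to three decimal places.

z = 3.141

p̂₁ = 291/2533 = 0.11488, p̂₂ = 118/1419 = 0.08316.
Pooled p̂ = (291+118)/(2533+1419) = 409/3952 = 0.10349.
SE = √(0.0927813 × 0.00109951) = 0.01010.
z = (0.11488 − 0.08316)/0.01010 = 0.03172/0.01010 = 3.141.
p-value = P(Z < 3.141) ≈ 0.9992, so at α = 0.01 we fail to reject H₀.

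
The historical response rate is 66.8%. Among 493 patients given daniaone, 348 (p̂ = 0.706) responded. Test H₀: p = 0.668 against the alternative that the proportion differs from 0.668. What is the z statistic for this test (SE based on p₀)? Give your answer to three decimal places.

p̂ = 348/493 = 0.70588.
Under H₀, SE = √(0.668·0.332/493) = √(0.00044985) = 0.02121.
z = (0.70588 − 0.668)/0.02121 = 0.03788/0.02121 = 1.786.
Two-sided p-value ≈ 2·Φ(−1.786) = 0.0741.

z = 1.786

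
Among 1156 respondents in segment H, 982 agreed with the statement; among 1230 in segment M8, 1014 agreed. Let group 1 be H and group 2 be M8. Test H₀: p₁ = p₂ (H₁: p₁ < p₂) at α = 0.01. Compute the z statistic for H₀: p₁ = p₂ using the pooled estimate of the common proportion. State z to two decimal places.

z = 1.66

p̂₁ = 982/1156 = 0.8495, p̂₂ = 1014/1230 = 0.8244.
Pooled p̂ = (982+1014)/(1156+1230) = 1996/2386 = 0.8365.
SE = √(p̂(1−p̂)(1/n₁+1/n₂)) = √(0.8365·0.1635·0.00167806) = √(0.000229452) = 0.0151.
z = (0.8495 − 0.8244)/0.0151 = 0.0251/0.0151 = 1.66.
p-value = P(Z < 1.656) ≈ 0.9512, so at α = 0.01 we fail to reject H₀.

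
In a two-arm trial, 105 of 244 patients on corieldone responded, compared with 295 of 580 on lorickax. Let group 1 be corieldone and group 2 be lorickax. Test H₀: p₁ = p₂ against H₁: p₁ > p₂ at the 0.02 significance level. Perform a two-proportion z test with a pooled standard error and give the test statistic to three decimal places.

z = -2.053

p̂₁ = 105/244 ≈ 0.43033, p̂₂ = 295/580 ≈ 0.50862.
Pooled p̂ = (105+295)/(244+580) = 400/824 = 0.48544.
SE = √(0.249788 × 0.0058225) = 0.03814.
z = (0.43033 − 0.50862)/0.03814 = -0.07829/0.03814 = -2.053.
p-value = P(Z > -2.053) ≈ 0.9800. With α = 0.02, fail to reject H₀.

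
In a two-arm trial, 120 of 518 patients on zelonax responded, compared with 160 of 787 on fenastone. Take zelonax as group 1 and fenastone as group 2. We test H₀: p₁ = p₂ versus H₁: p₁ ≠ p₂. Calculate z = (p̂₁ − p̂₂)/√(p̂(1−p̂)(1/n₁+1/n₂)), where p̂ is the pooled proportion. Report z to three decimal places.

p̂₁ = 120/518 ≈ 0.23166, p̂₂ = 160/787 ≈ 0.20330.
Pooled p̂ = (120+160)/(518+787) = 280/1305 = 0.21456.
SE = √(0.168524 × 0.00320115) = 0.02323.
z = (0.23166 − 0.20330)/0.02323 = 0.02836/0.02323 = 1.221.
p-value = 2·P(Z > 1.221) ≈ 0.2221.

z = 1.221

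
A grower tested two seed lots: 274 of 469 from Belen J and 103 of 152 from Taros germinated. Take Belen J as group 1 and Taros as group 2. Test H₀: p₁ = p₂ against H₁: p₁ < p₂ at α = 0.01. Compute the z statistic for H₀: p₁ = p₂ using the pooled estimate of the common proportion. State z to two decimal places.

z = -2.05

p̂₁ = 274/469 ≈ 0.5842, p̂₂ = 103/152 ≈ 0.6776.
Pooled p̂ = (274+103)/(469+152) = 377/621 = 0.6071.
SE = √(p̂(1−p̂)(1/n₁+1/n₂)) = √(0.6071·0.3929·0.00871114) = √(0.00207789) = 0.0456.
z = (0.5842 − 0.6776)/0.0456 = -0.0934/0.0456 = -2.05.
p-value = P(Z < -2.049) ≈ 0.0202, so at α = 0.01 we fail to reject H₀.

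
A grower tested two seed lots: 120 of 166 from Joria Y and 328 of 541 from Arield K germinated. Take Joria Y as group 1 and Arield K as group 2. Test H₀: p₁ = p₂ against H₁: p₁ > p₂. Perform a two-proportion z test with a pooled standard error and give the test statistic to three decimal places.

p̂₁ = 120/166 = 0.72289, p̂₂ = 328/541 = 0.60628.
Pooled p̂ = (120+328)/(166+541) = 448/707 = 0.63366.
SE = √(0.232134 × 0.00787253) = 0.04275.
z = (0.72289 − 0.60628)/0.04275 = 0.11661/0.04275 = 2.728.
p-value = P(Z > 2.728) ≈ 0.0032.

z = 2.728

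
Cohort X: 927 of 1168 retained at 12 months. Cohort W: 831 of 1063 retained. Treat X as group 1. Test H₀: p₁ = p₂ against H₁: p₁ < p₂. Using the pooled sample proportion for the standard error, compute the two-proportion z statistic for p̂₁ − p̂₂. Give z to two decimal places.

p̂₁ = 927/1168 ≈ 0.7937, p̂₂ = 831/1063 ≈ 0.7817.
Pooled p̂ = (927+831)/(1168+1063) = 1758/2231 = 0.7880.
SE = √(p̂(1−p̂)(1/n₁+1/n₂)) = √(0.7880·0.2120·0.0017969) = √(0.000300196) = 0.0173.
z = (0.7937 − 0.7817)/0.0173 = 0.0120/0.0173 = 0.69.
p-value = P(Z < 0.688) ≈ 0.7542.

z = 0.69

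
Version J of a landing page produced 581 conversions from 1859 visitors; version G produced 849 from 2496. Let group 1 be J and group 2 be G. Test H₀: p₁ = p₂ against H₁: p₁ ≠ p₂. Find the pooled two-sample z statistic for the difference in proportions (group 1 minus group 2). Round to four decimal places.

p̂₁ = 581/1859 ≈ 0.312534, p̂₂ = 849/2496 ≈ 0.340144.
Pooled p̂ = (581+849)/(1859+2496) = 1430/4355 = 0.328358.
SE = √(0.220539 × 0.000938565) = 0.014387.
z = (0.312534 − 0.340144)/0.014387 = -0.027610/0.014387 = -1.9191.

z = -1.9191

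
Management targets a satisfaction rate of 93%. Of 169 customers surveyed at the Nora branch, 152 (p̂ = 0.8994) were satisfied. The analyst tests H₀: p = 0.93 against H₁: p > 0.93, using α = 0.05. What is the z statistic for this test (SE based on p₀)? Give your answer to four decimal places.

z = -1.5587

p̂ = 152/169 = 0.899408.
SE = √(p₀(1−p₀)/n) = √(0.0651/169) = 0.019627.
z = (0.899408 − 0.93)/0.019627 = -0.030592/0.019627 = -1.5587.
p-value = P(Z > -1.559) ≈ 0.9405, so at α = 0.05 we fail to reject H₀.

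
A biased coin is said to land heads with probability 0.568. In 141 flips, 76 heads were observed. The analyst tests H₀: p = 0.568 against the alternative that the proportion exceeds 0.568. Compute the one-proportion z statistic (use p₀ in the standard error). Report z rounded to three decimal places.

z = -0.695

p̂ = 76/141 ≈ 0.53901.
Standard error under H₀: √(0.568×0.432/141) = 0.04172.
z = (0.53901 − 0.568)/0.04172 = -0.02899/0.04172 = -0.695.
p-value = P(Z > -0.695) ≈ 0.7565.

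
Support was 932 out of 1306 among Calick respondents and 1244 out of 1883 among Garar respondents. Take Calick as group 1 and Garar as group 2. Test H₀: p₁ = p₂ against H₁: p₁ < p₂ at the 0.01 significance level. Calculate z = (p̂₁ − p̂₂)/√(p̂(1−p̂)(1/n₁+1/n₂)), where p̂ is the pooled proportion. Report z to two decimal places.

p̂₁ = 932/1306 ≈ 0.71363, p̂₂ = 1244/1883 ≈ 0.66065.
Pooled p̂ = (932+1244)/(1306+1883) = 2176/3189 = 0.68235.
SE = √(p̂(1−p̂)(1/n₁+1/n₂)) = √(0.68235·0.31765·0.00129676) = √(0.000281074) = 0.01677.
z = (0.71363 − 0.66065)/0.01677 = 0.05298/0.01677 = 3.16.
p-value = P(Z < 3.160) ≈ 0.9992; since p > α = 0.01, fail to reject H₀.

z = 3.16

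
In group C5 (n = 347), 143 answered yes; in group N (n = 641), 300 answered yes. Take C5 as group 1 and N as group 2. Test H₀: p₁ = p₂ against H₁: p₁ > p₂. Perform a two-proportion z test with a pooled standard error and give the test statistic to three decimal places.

z = -1.687

p̂₁ = 143/347 ≈ 0.41210, p̂₂ = 300/641 ≈ 0.46802.
Pooled p̂ = (143+300)/(347+641) = 443/988 = 0.44838.
SE = √(0.247335 × 0.00444191) = 0.03315.
z = (0.41210 − 0.46802)/0.03315 = -0.05592/0.03315 = -1.687.
p-value = P(Z > -1.687) ≈ 0.9542.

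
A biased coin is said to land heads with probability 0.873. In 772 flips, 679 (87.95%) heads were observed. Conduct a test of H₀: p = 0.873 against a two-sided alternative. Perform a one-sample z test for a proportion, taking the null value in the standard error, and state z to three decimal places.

p̂ = 679/772 ≈ 0.87953.
SE = √(p₀(1−p₀)/n) = √(0.11087/772) = 0.01198.
z = (0.87953 − 0.873)/0.01198 = 0.00653/0.01198 = 0.545.

z = 0.545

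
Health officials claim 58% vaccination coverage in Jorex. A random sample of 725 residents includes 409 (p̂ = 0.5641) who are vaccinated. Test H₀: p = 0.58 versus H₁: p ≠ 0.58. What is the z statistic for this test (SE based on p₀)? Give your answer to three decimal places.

z = -0.865

p̂ = 409/725 ≈ 0.56414.
Standard error under H₀: √(0.58×0.42/725) = 0.01833.
z = (0.56414 − 0.58)/0.01833 = -0.01586/0.01833 = -0.865.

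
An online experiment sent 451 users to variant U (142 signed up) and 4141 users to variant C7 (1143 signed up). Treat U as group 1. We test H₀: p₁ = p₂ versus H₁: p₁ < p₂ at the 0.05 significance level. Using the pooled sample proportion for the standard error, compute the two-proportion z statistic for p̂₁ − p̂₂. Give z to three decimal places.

z = 1.745

p̂₁ = 142/451 ≈ 0.31486, p̂₂ = 1143/4141 ≈ 0.27602.
Pooled p̂ = (142+1143)/(451+4141) = 1285/4592 = 0.27983.
SE = √(p̂(1−p̂)(1/n₁+1/n₂)) = √(0.27983·0.72017·0.00245878) = √(0.000495511) = 0.02226.
z = (0.31486 − 0.27602)/0.02226 = 0.03884/0.02226 = 1.745.
p-value = P(Z < 1.745) ≈ 0.9595; since p > α = 0.05, fail to reject H₀.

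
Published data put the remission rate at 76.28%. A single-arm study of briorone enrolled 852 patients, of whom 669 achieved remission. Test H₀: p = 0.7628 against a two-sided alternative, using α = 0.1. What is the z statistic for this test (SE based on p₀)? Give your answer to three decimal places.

z = 1.538

p̂ = 669/852 ≈ 0.78521.
Standard error under H₀: √(0.7628×0.2372/852) = 0.01457.
z = (0.78521 − 0.7628)/0.01457 = 0.02241/0.01457 = 1.538.
p-value = 2·P(Z > 1.538) ≈ 0.1241; since p > α = 0.1, fail to reject H₀.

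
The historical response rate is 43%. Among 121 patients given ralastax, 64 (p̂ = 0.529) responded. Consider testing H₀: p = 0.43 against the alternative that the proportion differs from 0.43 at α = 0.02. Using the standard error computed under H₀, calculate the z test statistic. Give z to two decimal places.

z = 2.20

p̂ = 64/121 ≈ 0.5289.
Under H₀, SE = √(0.43·0.57/121) = √(0.00202562) = 0.0450.
z = (0.5289 − 0.43)/0.0450 = 0.0989/0.0450 = 2.20.
Two-sided p-value ≈ 2·Φ(−2.198) = 0.0279; since p > α = 0.02, fail to reject H₀.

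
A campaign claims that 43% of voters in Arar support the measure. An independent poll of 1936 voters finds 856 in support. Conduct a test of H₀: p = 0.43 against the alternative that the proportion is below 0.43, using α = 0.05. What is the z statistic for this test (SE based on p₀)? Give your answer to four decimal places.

p̂ = 856/1936 = 0.442149.
Standard error under H₀: √(0.43×0.57/1936) = 0.011252.
z = (0.442149 − 0.43)/0.011252 = 0.012149/0.011252 = 1.0797.
p-value = P(Z < 1.080) ≈ 0.8599; since p > α = 0.05, fail to reject H₀.

z = 1.0797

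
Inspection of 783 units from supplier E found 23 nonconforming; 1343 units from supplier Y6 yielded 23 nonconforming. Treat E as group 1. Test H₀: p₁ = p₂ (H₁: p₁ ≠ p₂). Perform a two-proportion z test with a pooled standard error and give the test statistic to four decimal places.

z = 1.8723

p̂₁ = 23/783 ≈ 0.0293742, p̂₂ = 23/1343 ≈ 0.0171258.
Pooled p̂ = (23+23)/(783+1343) = 46/2126 = 0.0216369.
SE = √(0.0211687 × 0.00202174) = 0.0065420.
z = (0.0293742 − 0.0171258)/0.0065420 = 0.0122484/0.0065420 = 1.8723.
p-value = 2·P(Z > 1.872) ≈ 0.0612.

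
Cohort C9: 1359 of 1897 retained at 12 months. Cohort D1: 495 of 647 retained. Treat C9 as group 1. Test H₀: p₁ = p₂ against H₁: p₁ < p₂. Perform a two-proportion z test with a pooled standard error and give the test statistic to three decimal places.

z = -2.405

p̂₁ = 1359/1897 ≈ 0.71639, p̂₂ = 495/647 ≈ 0.76507.
Pooled p̂ = (1359+495)/(1897+647) = 1854/2544 = 0.72877.
SE = √(p̂(1−p̂)(1/n₁+1/n₂)) = √(0.72877·0.27123·0.00207274) = √(0.000409704) = 0.02024.
z = (0.71639 − 0.76507)/0.02024 = -0.04868/0.02024 = -2.405.
p-value = P(Z < -2.405) ≈ 0.0081.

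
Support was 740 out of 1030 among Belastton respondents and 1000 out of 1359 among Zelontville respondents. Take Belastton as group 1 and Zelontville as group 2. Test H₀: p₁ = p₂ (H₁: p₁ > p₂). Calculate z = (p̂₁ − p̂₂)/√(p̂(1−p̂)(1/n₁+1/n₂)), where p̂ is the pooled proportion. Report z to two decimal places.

p̂₁ = 740/1030 ≈ 0.7184, p̂₂ = 1000/1359 ≈ 0.7358.
Pooled p̂ = (740+1000)/(1030+1359) = 1740/2389 = 0.7283.
SE = √(0.197862 × 0.00170671) = 0.0184.
z = (0.7184 − 0.7358)/0.0184 = -0.0174/0.0184 = -0.95.
p-value = P(Z > -0.946) ≈ 0.8280.

z = -0.95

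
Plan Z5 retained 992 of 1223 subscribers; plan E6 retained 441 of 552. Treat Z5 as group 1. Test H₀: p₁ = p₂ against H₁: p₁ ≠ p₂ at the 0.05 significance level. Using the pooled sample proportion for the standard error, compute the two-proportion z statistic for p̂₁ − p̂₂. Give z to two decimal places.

p̂₁ = 992/1223 = 0.8111, p̂₂ = 441/552 = 0.7989.
Pooled p̂ = (992+441)/(1223+552) = 1433/1775 = 0.8073.
SE = √(0.155552 × 0.00262926) = 0.0202.
z = (0.8111 − 0.7989)/0.0202 = 0.0122/0.0202 = 0.60.
p-value = 2·P(Z > 0.604) ≈ 0.5461. With α = 0.05, fail to reject H₀.

z = 0.60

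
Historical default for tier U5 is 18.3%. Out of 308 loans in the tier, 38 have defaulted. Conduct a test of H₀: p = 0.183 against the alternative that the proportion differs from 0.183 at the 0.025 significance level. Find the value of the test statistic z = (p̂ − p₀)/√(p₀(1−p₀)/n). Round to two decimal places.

z = -2.71

p̂ = 38/308 ≈ 0.1234.
SE = √(p₀(1−p₀)/n) = √(0.14951/308) = 0.0220.
z = (0.1234 − 0.183)/0.0220 = -0.0596/0.0220 = -2.71.
Two-sided p-value ≈ 2·Φ(−2.706) = 0.0068, so at α = 0.025 we reject H₀.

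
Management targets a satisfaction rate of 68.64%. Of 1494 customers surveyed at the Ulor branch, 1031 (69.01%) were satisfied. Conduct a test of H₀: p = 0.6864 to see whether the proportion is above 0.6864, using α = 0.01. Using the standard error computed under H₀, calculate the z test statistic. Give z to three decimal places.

p̂ = 1031/1494 ≈ 0.690094.
Standard error under H₀: √(0.6864×0.3136/1494) = 0.012003.
z = (0.690094 − 0.6864)/0.012003 = 0.003694/0.012003 = 0.308.
p-value = P(Z > 0.308) ≈ 0.3791. With α = 0.01, fail to reject H₀.

z = 0.308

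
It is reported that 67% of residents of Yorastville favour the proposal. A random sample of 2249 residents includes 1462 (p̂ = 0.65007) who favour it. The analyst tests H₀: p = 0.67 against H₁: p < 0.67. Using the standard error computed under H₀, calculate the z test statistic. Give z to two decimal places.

p̂ = 1462/2249 ≈ 0.6501.
Under H₀, SE = √(0.67·0.33/2249) = √(9.83104e-05) = 0.0099.
z = (0.6501 − 0.67)/0.0099 = -0.0199/0.0099 = -2.01.
p-value = P(Z < -2.010) ≈ 0.0222.

z = -2.01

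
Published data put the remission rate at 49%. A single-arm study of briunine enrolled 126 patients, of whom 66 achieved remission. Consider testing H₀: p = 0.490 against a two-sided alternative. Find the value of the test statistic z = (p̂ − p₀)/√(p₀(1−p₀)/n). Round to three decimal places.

p̂ = 66/126 = 0.52381.
SE = √(p₀(1−p₀)/n) = √(0.2499/126) = 0.04453.
z = (0.52381 − 0.49)/0.04453 = 0.03381/0.04453 = 0.759.

z = 0.759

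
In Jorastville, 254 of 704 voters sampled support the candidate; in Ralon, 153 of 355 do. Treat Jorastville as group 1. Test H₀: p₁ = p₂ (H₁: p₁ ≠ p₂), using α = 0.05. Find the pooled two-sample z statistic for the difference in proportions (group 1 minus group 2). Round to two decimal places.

z = -2.22

p̂₁ = 254/704 ≈ 0.36080, p̂₂ = 153/355 ≈ 0.43099.
Pooled p̂ = (254+153)/(704+355) = 407/1059 = 0.38432.
SE = √(p̂(1−p̂)(1/n₁+1/n₂)) = √(0.38432·0.61568·0.00423736) = √(0.00100264) = 0.03166.
z = (0.36080 − 0.43099)/0.03166 = -0.07019/0.03166 = -2.22.
Two-sided p-value ≈ 2·Φ(−2.217) = 0.0266, so at α = 0.05 we reject H₀.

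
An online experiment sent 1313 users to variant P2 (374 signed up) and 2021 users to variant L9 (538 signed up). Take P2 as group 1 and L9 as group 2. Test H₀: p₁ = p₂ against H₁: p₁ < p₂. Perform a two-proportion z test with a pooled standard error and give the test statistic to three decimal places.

p̂₁ = 374/1313 = 0.28484, p̂₂ = 538/2021 = 0.26620.
Pooled p̂ = (374+538)/(1313+2021) = 912/3334 = 0.27355.
SE = √(0.198718 × 0.00125642) = 0.01580.
z = (0.28484 − 0.26620)/0.01580 = 0.01864/0.01580 = 1.180.

z = 1.180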